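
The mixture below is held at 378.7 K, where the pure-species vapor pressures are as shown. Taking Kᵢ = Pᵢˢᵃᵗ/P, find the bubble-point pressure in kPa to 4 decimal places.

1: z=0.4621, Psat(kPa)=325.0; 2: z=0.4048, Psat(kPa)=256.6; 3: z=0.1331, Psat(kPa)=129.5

At the bubble point ψ → 0, so ΣzᵢKᵢ = 1 with Kᵢ = Pᵢˢᵃᵗ/P ⇒ P = ΣzᵢPᵢˢᵃᵗ.
P = 0.4621·325.0 + 0.4048·256.6 + 0.1331·129.5 = 271.2906 kPa

Pbub = 271.2906 kPa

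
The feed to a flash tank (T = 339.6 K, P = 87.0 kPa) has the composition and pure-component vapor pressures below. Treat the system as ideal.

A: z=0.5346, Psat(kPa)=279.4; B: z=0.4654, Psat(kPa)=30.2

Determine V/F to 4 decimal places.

V/F = 0.6084

Raoult's law: Kᵢ = Pᵢˢᵃᵗ/P = Pᵢˢᵃᵗ/87.0.
  K_A = 279.4/87.0 = 3.211494, K_B = 30.2/87.0 = 0.347126
Rachford–Rice: g(V/F) = Σ zᵢ(Kᵢ−1)/(1+V/F(Kᵢ−1)) = 0.
Check two-phase: ΣzᵢKᵢ = 1.8784 > 1 and Σzᵢ/Kᵢ = 1.5072 > 1, so g(0) = 0.8784 > 0 and g(1) = -0.5072 < 0.
Binary case is linear: z₁(K₁−1)(1+V/F(K₂−1)) + z₂(K₂−1)(1+V/F(K₁−1)) = 0
⇒ V/F = [z₁(K₁−1)+z₂(K₂−1)] / [−(K₁−1)(K₂−1)] = 0.87842/1.44383 = 0.6084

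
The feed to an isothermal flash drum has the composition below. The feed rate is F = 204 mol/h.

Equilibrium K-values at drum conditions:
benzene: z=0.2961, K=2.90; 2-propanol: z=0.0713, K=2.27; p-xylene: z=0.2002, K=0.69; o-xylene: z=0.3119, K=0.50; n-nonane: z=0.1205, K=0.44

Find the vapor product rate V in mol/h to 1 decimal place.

Rachford–Rice: g(β) = Σ zᵢ(Kᵢ−1)/(1+β(Kᵢ−1)) = 0.
g(0) = ΣzᵢKᵢ − 1 = 0.3676 and g(1) = 1 − Σzᵢ/Kᵢ = -0.3213, so a root lies in (0, 1).
Newton iteration, β⁰ = 0.43:
  β = 0.4300: g = 0.00904, g' = -0.5896 → β = 0.4453
  β = 0.4453: g = 0.00005, g' = -0.5826 → β = 0.4454
Converged at β = 0.4454.
Then V = β·F = 0.4454·204 = 90.9 mol/h and L = F − V = 113.1 mol/h.

V = 90.9 mol/h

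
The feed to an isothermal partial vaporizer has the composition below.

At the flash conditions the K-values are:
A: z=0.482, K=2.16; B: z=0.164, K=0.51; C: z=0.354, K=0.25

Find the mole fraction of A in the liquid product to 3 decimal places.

x_A = 0.367

Rachford–Rice: g(ψ) = Σ zᵢ(Kᵢ−1)/(1+ψ(Kᵢ−1)) = 0.
Feasibility: ΣzᵢKᵢ = 1.213, Σzᵢ/Kᵢ = 1.961 — both > 1, two phases present.
Newton iteration, ψ⁰ = 0.5:
  ψ = 0.500: g = -0.1774, g' = -0.839 → ψ = 0.289
  ψ = 0.289: g = -0.0135, g' = -0.742 → ψ = 0.270
Converged at ψ = 0.270.
Compositions from xᵢ = zᵢ/(1+ψ(Kᵢ−1)), yᵢ = Kᵢxᵢ:
  A: x = 0.367, y = 0.793
  B: x = 0.189, y = 0.096
  C: x = 0.444, y = 0.111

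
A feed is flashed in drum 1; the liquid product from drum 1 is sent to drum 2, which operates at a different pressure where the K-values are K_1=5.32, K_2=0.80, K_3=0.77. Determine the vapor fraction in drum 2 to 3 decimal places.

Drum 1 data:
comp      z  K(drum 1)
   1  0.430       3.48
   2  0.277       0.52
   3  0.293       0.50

Drum 1:
Rachford–Rice: g(ψ₁) = Σ zᵢ(Kᵢ−1)/(1+ψ₁(Kᵢ−1)) = 0.
Feasibility: ΣzᵢKᵢ = 1.787, Σzᵢ/Kᵢ = 1.242 — both > 1, two phases present.
Newton iteration, ψ₁⁰ = 0.5:
  ψ₁ = 0.500: g = 0.1058, g' = -0.768 → ψ₁ = 0.638
  ψ₁ = 0.638: g = 0.0063, g' = -0.687 → ψ₁ = 0.647
Converged at ψ₁ = 0.647.
Drum-1 compositions:
  1: x = 0.165, y = 0.575
  2: x = 0.402, y = 0.209
  3: x = 0.433, y = 0.217
Drum-2 feed = drum-1 liquid: z₂ = (0.1651, 0.4018, 0.4331).
Drum 2:
Material balance + equilibrium reduce to Σ zᵢ(Kᵢ−1)/(1+ψ₂(Kᵢ−1)) = 0.
Feasibility: ΣzᵢKᵢ = 1.533, Σzᵢ/Kᵢ = 1.096 — both > 1, two phases present.
Iterate (Newton) starting at ψ₂ = 0.5:
  ψ₂ = 0.500: g = 0.0238, g' = -0.358 → ψ₂ = 0.567
  ψ₂ = 0.567: g = 0.0017, g' = -0.310 → ψ₂ = 0.572
Converged at ψ₂ = 0.572.
  1: x = 0.048, y = 0.253
  2: x = 0.454, y = 0.363
  3: x = 0.499, y = 0.384

V/F (drum 2) = 0.572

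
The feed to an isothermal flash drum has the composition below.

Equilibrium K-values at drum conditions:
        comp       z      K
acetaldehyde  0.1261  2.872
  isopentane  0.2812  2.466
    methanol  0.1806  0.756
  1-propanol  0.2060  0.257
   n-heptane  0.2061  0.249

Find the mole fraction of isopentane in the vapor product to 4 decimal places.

Rachford–Rice: g(β) = Σ zᵢ(Kᵢ−1)/(1+β(Kᵢ−1)) = 0.
g(0) = ΣzᵢKᵢ − 1 = 0.2964 and g(1) = 1 − Σzᵢ/Kᵢ = -1.0261, so a root lies in (0, 1).
Newton–Raphson from β = 0.4:
  β = 0.4000: g = -0.09302, g' = -0.8656 → β = 0.2925
  β = 0.2925: g = -0.00034, g' = -0.8695 → β = 0.2921
Converged at β = 0.2921.
Compositions from xᵢ = zᵢ/(1+β(Kᵢ−1)), yᵢ = Kᵢxᵢ:
  acetaldehyde: x = 0.0815, y = 0.2341
  isopentane: x = 0.1969, y = 0.4855
  methanol: x = 0.1945, y = 0.1470
  1-propanol: x = 0.2631, y = 0.0676
  n-heptane: x = 0.2640, y = 0.0657

y_isopentane = 0.4855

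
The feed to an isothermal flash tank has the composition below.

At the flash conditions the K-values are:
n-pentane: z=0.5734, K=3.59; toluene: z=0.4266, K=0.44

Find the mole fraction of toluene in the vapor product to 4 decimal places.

y_toluene = 0.3618

Let ψ = V/F and solve Σ zᵢ(Kᵢ−1)/(1+ψ(Kᵢ−1)) = 0.
Feasibility: ΣzᵢKᵢ = 2.2462, Σzᵢ/Kᵢ = 1.1293 — both > 1, two phases present.
Iterate (Newton) starting at ψ = 0.5:
  ψ = 0.5000: g = 0.31531, g' = -0.9884 → ψ = 0.8190
  ψ = 0.8190: g = 0.03450, g' = -0.8513 → ψ = 0.8596
  ψ = 0.8596: g = -0.00029, g' = -0.8669 → ψ = 0.8592
Converged at ψ = 0.8592.
Compositions from xᵢ = zᵢ/(1+ψ(Kᵢ−1)), yᵢ = Kᵢxᵢ:
  n-pentane: x = 0.1778, y = 0.6382
  toluene: x = 0.8222, y = 0.3618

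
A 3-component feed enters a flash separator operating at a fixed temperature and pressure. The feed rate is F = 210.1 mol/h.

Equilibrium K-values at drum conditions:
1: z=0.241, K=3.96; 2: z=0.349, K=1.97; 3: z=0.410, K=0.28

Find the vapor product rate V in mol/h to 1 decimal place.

V = 116.3 mol/h

Let ψ = V/F and solve Σ zᵢ(Kᵢ−1)/(1+ψ(Kᵢ−1)) = 0.
Check two-phase: ΣzᵢKᵢ = 1.757 > 1 and Σzᵢ/Kᵢ = 1.702 > 1, so g(0) = 0.757 > 0 and g(1) = -0.702 < 0.
Iterate (Newton) starting at ψ = 0.59:
  ψ = 0.590: g = -0.0382, g' = -1.055 → ψ = 0.554
  ψ = 0.554: g = -0.0005, g' = -1.030 → ψ = 0.553
Converged at ψ = 0.553.
Then V = ψ·F = 0.5534·210.1 = 116.3 mol/h and L = F − V = 93.8 mol/h.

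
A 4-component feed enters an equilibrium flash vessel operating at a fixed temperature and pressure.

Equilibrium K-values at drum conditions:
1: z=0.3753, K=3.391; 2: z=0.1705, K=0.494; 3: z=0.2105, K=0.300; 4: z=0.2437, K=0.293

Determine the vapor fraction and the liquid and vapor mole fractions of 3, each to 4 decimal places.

Iterate (Newton) starting at ψ = 0.5:
  ψ = 0.5000: g = -0.19997, g' = -1.0589 → ψ = 0.3112
  ψ = 0.3112: g = 0.00288, g' = -1.1357 → ψ = 0.3137
Converged at ψ = 0.3137.
Compositions from xᵢ = zᵢ/(1+ψ(Kᵢ−1)), yᵢ = Kᵢxᵢ:
  1: x = 0.2145, y = 0.7272
  2: x = 0.2027, y = 0.1001
  3: x = 0.2697, y = 0.0809
  4: x = 0.3132, y = 0.0918

ψ = 0.3137, x_3 = 0.2697, y_3 = 0.0809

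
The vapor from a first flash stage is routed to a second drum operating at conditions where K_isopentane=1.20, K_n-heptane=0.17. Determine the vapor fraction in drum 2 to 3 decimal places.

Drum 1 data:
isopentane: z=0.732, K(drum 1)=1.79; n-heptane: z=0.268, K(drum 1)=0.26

V/F (drum 2) = 0.372

Drum 1:
Material balance + equilibrium reduce to Σ zᵢ(Kᵢ−1)/(1+ψ₁(Kᵢ−1)) = 0.
Feasibility: ΣzᵢKᵢ = 1.380, Σzᵢ/Kᵢ = 1.440 — both > 1, two phases present.
Binary case is linear: z₁(K₁−1)(1+ψ₁(K₂−1)) + z₂(K₂−1)(1+ψ₁(K₁−1)) = 0
⇒ ψ₁ = [z₁(K₁−1)+z₂(K₂−1)] / [−(K₁−1)(K₂−1)] = 0.3800/0.5846 = 0.650
Drum-1 compositions:
  isopentane: x = 0.484, y = 0.866
  n-heptane: x = 0.516, y = 0.134
Drum-2 feed = drum-1 vapor: z₂ = (0.8658, 0.1342).
Drum 2:
Let ψ₂ = V/F and solve Σ zᵢ(Kᵢ−1)/(1+ψ₂(Kᵢ−1)) = 0.
Feasibility: ΣzᵢKᵢ = 1.062, Σzᵢ/Kᵢ = 1.511 — both > 1, two phases present.
Newton–Raphson from ψ₂ = 0.5:
  ψ₂ = 0.500: g = -0.0331, g' = -0.299 → ψ₂ = 0.389
  ψ₂ = 0.389: g = -0.0040, g' = -0.232 → ψ₂ = 0.372
Converged at ψ₂ = 0.372.
  isopentane: x = 0.806, y = 0.967
  n-heptane: x = 0.194, y = 0.033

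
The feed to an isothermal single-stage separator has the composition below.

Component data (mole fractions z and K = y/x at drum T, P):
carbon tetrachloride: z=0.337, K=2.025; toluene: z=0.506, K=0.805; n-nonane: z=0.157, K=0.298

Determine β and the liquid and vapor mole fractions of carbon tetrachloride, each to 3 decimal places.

Newton–Raphson from β = 0.5:
  β = 0.500: g = -0.0508, g' = -0.362 → β = 0.360
  β = 0.360: g = -0.0012, g' = -0.350 → β = 0.356
Converged at β = 0.356.
Compositions from xᵢ = zᵢ/(1+β(Kᵢ−1)), yᵢ = Kᵢxᵢ:
  carbon tetrachloride: x = 0.247, y = 0.500
  toluene: x = 0.544, y = 0.438
  n-nonane: x = 0.209, y = 0.062

β = 0.356, x_carbon tetrachloride = 0.247, y_carbon tetrachloride = 0.500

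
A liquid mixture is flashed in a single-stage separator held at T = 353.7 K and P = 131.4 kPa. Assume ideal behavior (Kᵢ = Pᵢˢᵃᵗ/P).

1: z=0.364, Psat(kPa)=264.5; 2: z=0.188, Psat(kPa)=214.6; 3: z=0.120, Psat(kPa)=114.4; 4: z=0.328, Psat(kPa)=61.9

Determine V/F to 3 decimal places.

V/F = 0.714

Raoult's law: Kᵢ = Pᵢˢᵃᵗ/P = Pᵢˢᵃᵗ/131.4.
  K_1 = 264.5/131.4 = 2.01294, K_2 = 214.6/131.4 = 1.63318, K_3 = 114.4/131.4 = 0.87062, K_4 = 61.9/131.4 = 0.47108
Material balance + equilibrium reduce to Σ zᵢ(Kᵢ−1)/(1+V/F(Kᵢ−1)) = 0.
Check two-phase: ΣzᵢKᵢ = 1.299 > 1 and Σzᵢ/Kᵢ = 1.130 > 1, so g(0) = 0.299 > 0 and g(1) = -0.130 < 0.
Newton–Raphson from V/F = 0.5:
  V/F = 0.500: g = 0.0827, g' = -0.380 → V/F = 0.718
  V/F = 0.718: g = -0.0014, g' = -0.402 → V/F = 0.714
Converged at V/F = 0.714.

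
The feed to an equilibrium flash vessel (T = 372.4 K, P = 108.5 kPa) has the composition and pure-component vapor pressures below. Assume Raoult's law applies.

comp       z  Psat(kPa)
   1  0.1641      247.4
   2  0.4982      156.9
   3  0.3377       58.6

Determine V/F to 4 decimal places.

V/F = 0.8719

Raoult's law: Kᵢ = Pᵢˢᵃᵗ/P = Pᵢˢᵃᵗ/108.5.
  K_1 = 247.4/108.5 = 2.280184, K_2 = 156.9/108.5 = 1.446083, K_3 = 58.6/108.5 = 0.540092
Newton–Raphson from V/F = 0.65:
  V/F = 0.6500: g = 0.06541, g' = -0.2850 → V/F = 0.8795
  V/F = 0.8795: g = -0.00236, g' = -0.3121 → V/F = 0.8719
Converged at V/F = 0.8719.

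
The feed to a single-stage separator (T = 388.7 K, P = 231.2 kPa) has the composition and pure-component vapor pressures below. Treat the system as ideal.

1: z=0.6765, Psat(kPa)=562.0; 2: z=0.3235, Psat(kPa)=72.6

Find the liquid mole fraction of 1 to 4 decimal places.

x_1 = 0.3241

Raoult's law: Kᵢ = Pᵢˢᵃᵗ/P = Pᵢˢᵃᵗ/231.2.
  K_1 = 562.0/231.2 = 2.430796, K_2 = 72.6/231.2 = 0.314014
Let ψ = V/F and solve Σ zᵢ(Kᵢ−1)/(1+ψ(Kᵢ−1)) = 0.
g(0) = ΣzᵢKᵢ − 1 = 0.7460 and g(1) = 1 − Σzᵢ/Kᵢ = -0.3085, so a root lies in (0, 1).
Binary case is linear: z₁(K₁−1)(1+ψ(K₂−1)) + z₂(K₂−1)(1+ψ(K₁−1)) = 0
⇒ ψ = [z₁(K₁−1)+z₂(K₂−1)] / [−(K₁−1)(K₂−1)] = 0.74602/0.98151 = 0.7601
Compositions from xᵢ = zᵢ/(1+ψ(Kᵢ−1)), yᵢ = Kᵢxᵢ:
  1: x = 0.3241, y = 0.7877
  2: x = 0.6759, y = 0.2123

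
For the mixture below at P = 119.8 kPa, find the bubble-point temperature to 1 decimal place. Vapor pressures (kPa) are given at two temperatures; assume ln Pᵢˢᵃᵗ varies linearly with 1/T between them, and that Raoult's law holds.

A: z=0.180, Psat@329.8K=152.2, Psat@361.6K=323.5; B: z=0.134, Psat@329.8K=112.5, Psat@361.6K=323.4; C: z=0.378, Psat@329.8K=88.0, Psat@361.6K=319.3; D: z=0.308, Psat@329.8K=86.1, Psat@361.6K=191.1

T = 334.5 K

Bubble-point temperature: ΣzᵢPᵢˢᵃᵗ(T) = P. Interpolate ln Pᵢˢᵃᵗ = aᵢ + bᵢ/T.
  T = 329.8 K: ΣzᵢPᵢˢᵃᵗ = 102.25 kPa
  T = 361.6 K: ΣzᵢPᵢˢᵃᵗ = 281.12 kPa
  T = 345.7 K: ΣzᵢPᵢˢᵃᵗ = 172.33 kPa
  T = 337.8 K: ΣzᵢPᵢˢᵃᵗ = 133.53 kPa
  T = 333.8 K: ΣzᵢPᵢˢᵃᵗ = 116.98 kPa
  T = 335.8 K: ΣzᵢPᵢˢᵃᵗ = 125.02 kPa
Interpolating between 333.8 K and 335.8 K gives T ≈ 334.5 K.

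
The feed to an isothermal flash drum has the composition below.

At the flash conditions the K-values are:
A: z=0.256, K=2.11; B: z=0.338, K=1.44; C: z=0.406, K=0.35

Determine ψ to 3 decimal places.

ψ = 0.334

Iterate (Newton) starting at ψ = 0.5:
  ψ = 0.500: g = -0.0863, g' = -0.551 → ψ = 0.343
  ψ = 0.343: g = -0.0047, g' = -0.499 → ψ = 0.334
Converged at ψ = 0.334.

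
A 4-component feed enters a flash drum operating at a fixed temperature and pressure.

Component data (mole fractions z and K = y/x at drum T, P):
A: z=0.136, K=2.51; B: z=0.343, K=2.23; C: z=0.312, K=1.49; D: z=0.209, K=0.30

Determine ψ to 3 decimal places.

ψ = 0.898

Material balance + equilibrium reduce to Σ zᵢ(Kᵢ−1)/(1+ψ(Kᵢ−1)) = 0.
g(0) = ΣzᵢKᵢ − 1 = 0.634 and g(1) = 1 − Σzᵢ/Kᵢ = -0.114, so a root lies in (0, 1).
Newton iteration, ψ⁰ = 0.7:
  ψ = 0.700: g = 0.1535, g' = -0.658 → ψ = 0.933
  ψ = 0.933: g = -0.0353, g' = -1.053 → ψ = 0.900
  ψ = 0.900: g = -0.0017, g' = -0.956 → ψ = 0.898
Converged at ψ = 0.898.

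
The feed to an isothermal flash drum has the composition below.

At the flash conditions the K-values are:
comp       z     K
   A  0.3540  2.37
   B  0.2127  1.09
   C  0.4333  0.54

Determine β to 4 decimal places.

β = 0.6241

Newton–Raphson from β = 0.47:
  β = 0.4700: g = 0.05909, g' = -0.3967 → β = 0.6189
  β = 0.6189: g = 0.00192, g' = -0.3753 → β = 0.6241
Converged at β = 0.6241.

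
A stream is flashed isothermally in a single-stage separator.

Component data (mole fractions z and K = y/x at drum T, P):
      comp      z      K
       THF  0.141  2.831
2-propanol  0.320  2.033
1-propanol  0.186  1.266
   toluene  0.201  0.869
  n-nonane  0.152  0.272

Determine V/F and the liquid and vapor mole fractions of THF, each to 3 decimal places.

Rachford–Rice: g(V/F) = Σ zᵢ(Kᵢ−1)/(1+V/F(Kᵢ−1)) = 0.
Check two-phase: ΣzᵢKᵢ = 1.501 > 1 and Σzᵢ/Kᵢ = 1.144 > 1, so g(0) = 0.501 > 0 and g(1) = -0.144 < 0.
Iterate (Newton) starting at V/F = 0.62:
  V/F = 0.620: g = 0.1345, g' = -0.512 → V/F = 0.883
  V/F = 0.883: g = -0.0278, g' = -0.806 → V/F = 0.848
  V/F = 0.848: g = -0.0013, g' = -0.733 → V/F = 0.847
Converged at V/F = 0.847.
Compositions from xᵢ = zᵢ/(1+V/F(Kᵢ−1)), yᵢ = Kᵢxᵢ:
  THF: x = 0.055, y = 0.157
  2-propanol: x = 0.171, y = 0.347
  1-propanol: x = 0.152, y = 0.192
  toluene: x = 0.226, y = 0.196
  n-nonane: x = 0.396, y = 0.108

V/F = 0.847, x_THF = 0.055, y_THF = 0.157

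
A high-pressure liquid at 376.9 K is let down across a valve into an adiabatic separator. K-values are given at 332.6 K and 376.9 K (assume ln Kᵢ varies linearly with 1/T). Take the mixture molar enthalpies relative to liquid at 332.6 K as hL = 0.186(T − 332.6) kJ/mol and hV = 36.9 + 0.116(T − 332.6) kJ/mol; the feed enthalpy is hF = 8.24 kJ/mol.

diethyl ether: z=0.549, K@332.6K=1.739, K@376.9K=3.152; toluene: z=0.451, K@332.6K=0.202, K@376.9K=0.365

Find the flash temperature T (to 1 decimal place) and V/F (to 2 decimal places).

T = 338.2 K, V/F = 0.20

Adiabatic flash: solve Rachford–Rice at each trial T, then check hF = ψ·hV(T) + (1−ψ)·hL(T).
  T = 332.6 K: K = (1.739, 0.202), RR gives ψ = 0.078, H_out = 2.867 kJ/mol
  T = 376.9 K: K = (3.152, 0.365), RR gives ψ = 0.655, H_out = 30.378 kJ/mol
  T = 354.8 K: K = (2.387, 0.277), RR gives ψ = 0.434, H_out = 19.465 kJ/mol
  T = 343.7 K: K = (2.048, 0.238), RR gives ψ = 0.290, H_out = 12.529 kJ/mol
  T = 338.1 K: K = (1.888, 0.219), RR gives ψ = 0.195, H_out = 8.158 kJ/mol
  T = 340.9 K: K = (1.967, 0.228), RR gives ψ = 0.245, H_out = 10.444 kJ/mol
  T = 339.5 K: K = (1.927, 0.224), RR gives ψ = 0.221, H_out = 9.329 kJ/mol
Linear interpolation between T = 338.1 (H_out = 8.158) and T = 339.5 (H_out = 9.329) on hF = 8.24 gives T ≈ 338.2 K, at which ψ = 0.20.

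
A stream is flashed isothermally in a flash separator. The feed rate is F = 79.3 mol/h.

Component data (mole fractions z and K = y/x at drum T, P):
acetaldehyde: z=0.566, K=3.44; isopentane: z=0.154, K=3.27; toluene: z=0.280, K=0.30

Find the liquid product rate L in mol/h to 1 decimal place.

Material balance + equilibrium reduce to Σ zᵢ(Kᵢ−1)/(1+β(Kᵢ−1)) = 0.
Check two-phase: ΣzᵢKᵢ = 2.535 > 1 and Σzᵢ/Kᵢ = 1.145 > 1, so g(0) = 1.535 > 0 and g(1) = -0.145 < 0.
Newton–Raphson from β = 0.57:
  β = 0.570: g = 0.4039, g' = -1.120 → β = 0.931
  β = 0.931: g = -0.0277, g' = -1.526 → β = 0.912
Converged at β = 0.912.
Then V = β·F = 0.9120·79.3 = 72.3 mol/h and L = F − V = 7.0 mol/h.

L = 7.0 mol/h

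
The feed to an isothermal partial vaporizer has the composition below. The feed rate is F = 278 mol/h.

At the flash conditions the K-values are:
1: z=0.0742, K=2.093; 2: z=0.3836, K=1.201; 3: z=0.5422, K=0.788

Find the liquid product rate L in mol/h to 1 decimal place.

Newton iteration, β⁰ = 0.5:
  β = 0.5000: g = -0.00607, g' = -0.0803 → β = 0.4244
  β = 0.4244: g = 0.00013, g' = -0.0839 → β = 0.4260
Converged at β = 0.4260.
Then V = β·F = 0.4260·278 = 118.4 mol/h and L = F − V = 159.6 mol/h.

L = 159.6 mol/h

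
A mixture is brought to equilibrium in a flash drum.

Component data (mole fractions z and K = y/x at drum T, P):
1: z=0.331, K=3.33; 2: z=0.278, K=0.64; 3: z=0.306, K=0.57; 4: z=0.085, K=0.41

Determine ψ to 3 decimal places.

ψ = 0.492

Let ψ = V/F and solve Σ zᵢ(Kᵢ−1)/(1+ψ(Kᵢ−1)) = 0.
Check two-phase: ΣzᵢKᵢ = 1.489 > 1 and Σzᵢ/Kᵢ = 1.278 > 1, so g(0) = 0.489 > 0 and g(1) = -0.278 < 0.
Newton–Raphson from ψ = 0.38:
  ψ = 0.380: g = 0.0712, g' = -0.684 → ψ = 0.484
  ψ = 0.484: g = 0.0049, g' = -0.598 → ψ = 0.492
Converged at ψ = 0.492.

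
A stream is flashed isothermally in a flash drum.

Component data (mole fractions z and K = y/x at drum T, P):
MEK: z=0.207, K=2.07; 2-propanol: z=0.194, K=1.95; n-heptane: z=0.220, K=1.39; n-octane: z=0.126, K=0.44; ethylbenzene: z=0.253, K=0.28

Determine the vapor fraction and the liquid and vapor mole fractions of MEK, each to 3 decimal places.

ψ = 0.429, x_MEK = 0.142, y_MEK = 0.294

Newton–Raphson from ψ = 0.63:
  ψ = 0.630: g = -0.1259, g' = -0.708 → ψ = 0.452
  ψ = 0.452: g = -0.0135, g' = -0.577 → ψ = 0.429
Converged at ψ = 0.429.
Compositions from xᵢ = zᵢ/(1+ψ(Kᵢ−1)), yᵢ = Kᵢxᵢ:
  MEK: x = 0.142, y = 0.294
  2-propanol: x = 0.138, y = 0.269
  n-heptane: x = 0.188, y = 0.262
  n-octane: x = 0.166, y = 0.073
  ethylbenzene: x = 0.366, y = 0.102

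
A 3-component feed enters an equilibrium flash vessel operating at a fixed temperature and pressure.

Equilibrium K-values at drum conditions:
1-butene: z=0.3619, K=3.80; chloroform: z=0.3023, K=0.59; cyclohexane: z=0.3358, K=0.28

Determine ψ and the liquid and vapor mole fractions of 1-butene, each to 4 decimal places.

ψ = 0.3906, x_1-butene = 0.1728, y_1-butene = 0.6568

Material balance + equilibrium reduce to Σ zᵢ(Kᵢ−1)/(1+ψ(Kᵢ−1)) = 0.
Feasibility: ΣzᵢKᵢ = 1.6476, Σzᵢ/Kᵢ = 1.8069 — both > 1, two phases present.
Newton iteration, ψ⁰ = 0.5:
  ψ = 0.5000: g = -0.11146, g' = -0.9980 → ψ = 0.3883
  ψ = 0.3883: g = 0.00246, g' = -1.0585 → ψ = 0.3906
Converged at ψ = 0.3906.
Compositions from xᵢ = zᵢ/(1+ψ(Kᵢ−1)), yᵢ = Kᵢxᵢ:
  1-butene: x = 0.1728, y = 0.6568
  chloroform: x = 0.3599, y = 0.2124
  cyclohexane: x = 0.4672, y = 0.1308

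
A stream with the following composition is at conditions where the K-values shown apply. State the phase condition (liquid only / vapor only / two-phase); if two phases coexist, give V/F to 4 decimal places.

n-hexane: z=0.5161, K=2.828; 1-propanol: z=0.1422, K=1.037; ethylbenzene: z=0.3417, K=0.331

two-phase, V/F = 0.6874

ΣzᵢKᵢ = 1.7201; Σzᵢ/Kᵢ = 1.3519.
Both exceed 1, so a two-phase solution exists.
Material balance + equilibrium reduce to Σ zᵢ(Kᵢ−1)/(1+ψ(Kᵢ−1)) = 0.
Newton–Raphson from ψ = 0.39:
  ψ = 0.3900: g = 0.24666, g' = -0.8679 → ψ = 0.6742
  ψ = 0.6742: g = 0.01132, g' = -0.8537 → ψ = 0.6875
  ψ = 0.6875: g = -0.00006, g' = -0.8631 → ψ = 0.6874
Converged at ψ = 0.6874.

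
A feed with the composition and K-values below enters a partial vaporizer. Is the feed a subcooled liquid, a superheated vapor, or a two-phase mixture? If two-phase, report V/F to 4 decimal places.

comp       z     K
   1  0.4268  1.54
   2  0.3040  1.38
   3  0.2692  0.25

two-phase, V/F = 0.4032

ΣzᵢKᵢ = 1.1441; Σzᵢ/Kᵢ = 1.5742.
Both exceed 1, so a two-phase solution exists.
Iterate (Newton) starting at ψ = 0.5:
  ψ = 0.5000: g = -0.04449, g' = -0.4958 → ψ = 0.4103
  ψ = 0.4103: g = -0.00302, g' = -0.4322 → ψ = 0.4033
  ψ = 0.4033: g = -0.00001, g' = -0.4281 → ψ = 0.4032
Converged at ψ = 0.4032.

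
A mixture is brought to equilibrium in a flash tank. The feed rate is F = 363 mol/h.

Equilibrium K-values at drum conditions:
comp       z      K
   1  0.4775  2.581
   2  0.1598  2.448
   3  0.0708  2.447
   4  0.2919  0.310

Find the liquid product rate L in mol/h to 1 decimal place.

L = 59.5 mol/h

Material balance + equilibrium reduce to Σ zᵢ(Kᵢ−1)/(1+ψ(Kᵢ−1)) = 0.
Feasibility: ΣzᵢKᵢ = 1.8874, Σzᵢ/Kᵢ = 1.2208 — both > 1, two phases present.
Iterate (Newton) starting at ψ = 0.37:
  ψ = 0.3700: g = 0.42324, g' = -0.9306 → ψ = 0.8248
  ψ = 0.8248: g = 0.01241, g' = -1.0737 → ψ = 0.8363
  ψ = 0.8363: g = -0.00013, g' = -1.0972 → ψ = 0.8362
Converged at ψ = 0.8362.
Then V = ψ·F = 0.8362·363 = 303.5 mol/h and L = F − V = 59.5 mol/h.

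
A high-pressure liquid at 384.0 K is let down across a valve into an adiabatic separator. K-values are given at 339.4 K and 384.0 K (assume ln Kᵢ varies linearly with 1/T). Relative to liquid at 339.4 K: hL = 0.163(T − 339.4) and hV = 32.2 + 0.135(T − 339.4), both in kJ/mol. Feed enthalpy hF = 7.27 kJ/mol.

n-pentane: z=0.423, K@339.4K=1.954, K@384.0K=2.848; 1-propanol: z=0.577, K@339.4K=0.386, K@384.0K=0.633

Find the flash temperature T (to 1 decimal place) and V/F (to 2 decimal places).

T = 346.0 K, V/F = 0.19

Adiabatic flash: solve Rachford–Rice at each trial T, then check hF = ψ·hV(T) + (1−ψ)·hL(T).
  T = 339.4 K: K = (1.954, 0.386), RR gives ψ = 0.084, H_out = 2.708 kJ/mol
  T = 384.0 K: K = (2.848, 0.633), RR gives ψ = 0.840, H_out = 33.280 kJ/mol
  T = 361.7 K: K = (2.387, 0.502), RR gives ψ = 0.433, H_out = 17.310 kJ/mol
  T = 350.5 K: K = (2.165, 0.442), RR gives ψ = 0.263, H_out = 10.183 kJ/mol
  T = 344.9 K: K = (2.058, 0.413), RR gives ψ = 0.175, H_out = 6.513 kJ/mol
  T = 347.7 K: K = (2.111, 0.427), RR gives ψ = 0.219, H_out = 8.367 kJ/mol
  T = 346.3 K: K = (2.084, 0.420), RR gives ψ = 0.197, H_out = 7.445 kJ/mol
Linear interpolation between T = 344.9 (H_out = 6.513) and T = 346.3 (H_out = 7.445) on hF = 7.27 gives T ≈ 346.0 K, at which ψ = 0.19.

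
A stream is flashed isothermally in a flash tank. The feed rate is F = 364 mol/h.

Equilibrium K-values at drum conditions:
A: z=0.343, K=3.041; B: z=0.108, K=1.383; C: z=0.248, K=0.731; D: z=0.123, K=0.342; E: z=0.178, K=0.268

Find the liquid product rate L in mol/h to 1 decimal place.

L = 192.8 mol/h

Material balance + equilibrium reduce to Σ zᵢ(Kᵢ−1)/(1+V/F(Kᵢ−1)) = 0.
Check two-phase: ΣzᵢKᵢ = 1.463 > 1 and Σzᵢ/Kᵢ = 1.554 > 1, so g(0) = 0.463 > 0 and g(1) = -0.554 < 0.
Iterate (Newton) starting at V/F = 0.59:
  V/F = 0.590: g = -0.0896, g' = -0.768 → V/F = 0.473
  V/F = 0.473: g = -0.0023, g' = -0.740 → V/F = 0.470
Converged at V/F = 0.470.
Then V = V/F·F = 0.4703·364 = 171.2 mol/h and L = F − V = 192.8 mol/h.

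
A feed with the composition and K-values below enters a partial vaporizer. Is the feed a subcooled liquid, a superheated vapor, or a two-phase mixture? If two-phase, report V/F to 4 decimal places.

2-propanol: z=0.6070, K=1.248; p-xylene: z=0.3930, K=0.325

ΣzᵢKᵢ = 0.8853; Σzᵢ/Kᵢ = 1.6956.
Since ΣzᵢKᵢ < 1 the mixture is below its bubble point — single liquid phase.

subcooled liquid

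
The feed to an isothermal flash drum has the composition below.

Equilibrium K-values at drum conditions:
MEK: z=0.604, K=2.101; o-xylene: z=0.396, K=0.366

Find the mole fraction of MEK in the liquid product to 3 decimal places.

Material balance + equilibrium reduce to Σ zᵢ(Kᵢ−1)/(1+β(Kᵢ−1)) = 0.
g(0) = ΣzᵢKᵢ − 1 = 0.414 and g(1) = 1 − Σzᵢ/Kᵢ = -0.369, so a root lies in (0, 1).
Binary case is linear: z₁(K₁−1)(1+β(K₂−1)) + z₂(K₂−1)(1+β(K₁−1)) = 0
⇒ β = [z₁(K₁−1)+z₂(K₂−1)] / [−(K₁−1)(K₂−1)] = 0.4139/0.6980 = 0.593
Compositions from xᵢ = zᵢ/(1+β(Kᵢ−1)), yᵢ = Kᵢxᵢ:
  MEK: x = 0.365, y = 0.768
  o-xylene: x = 0.635, y = 0.232

x_MEK = 0.365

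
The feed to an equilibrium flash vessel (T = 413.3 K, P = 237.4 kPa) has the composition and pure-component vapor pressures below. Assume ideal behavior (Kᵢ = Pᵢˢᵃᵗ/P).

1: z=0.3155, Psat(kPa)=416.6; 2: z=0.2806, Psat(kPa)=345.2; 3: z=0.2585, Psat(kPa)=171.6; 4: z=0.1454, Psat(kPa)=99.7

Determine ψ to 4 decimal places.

ψ = 0.7752

Raoult's law: Kᵢ = Pᵢˢᵃᵗ/P = Pᵢˢᵃᵗ/237.4.
  K_1 = 416.6/237.4 = 1.754844, K_2 = 345.2/237.4 = 1.454086, K_3 = 171.6/237.4 = 0.722831, K_4 = 99.7/237.4 = 0.419966
Let ψ = V/F and solve Σ zᵢ(Kᵢ−1)/(1+ψ(Kᵢ−1)) = 0.
g(0) = ΣzᵢKᵢ − 1 = 0.2096 and g(1) = 1 − Σzᵢ/Kᵢ = -0.0766, so a root lies in (0, 1).
Newton iteration, ψ⁰ = 0.5:
  ψ = 0.5000: g = 0.07478, g' = -0.2570 → ψ = 0.7910
  ψ = 0.7910: g = -0.00473, g' = -0.3014 → ψ = 0.7753
  ψ = 0.7753: g = -0.00004, g' = -0.2969 → ψ = 0.7752
Converged at ψ = 0.7752.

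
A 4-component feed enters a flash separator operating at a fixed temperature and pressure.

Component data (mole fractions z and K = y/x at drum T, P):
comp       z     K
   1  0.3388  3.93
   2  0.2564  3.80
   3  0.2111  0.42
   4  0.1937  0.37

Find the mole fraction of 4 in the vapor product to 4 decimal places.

Material balance + equilibrium reduce to Σ zᵢ(Kᵢ−1)/(1+β(Kᵢ−1)) = 0.
g(0) = ΣzᵢKᵢ − 1 = 1.4661 and g(1) = 1 − Σzᵢ/Kᵢ = -0.1798, so a root lies in (0, 1).
Newton iteration, β⁰ = 0.5:
  β = 0.5000: g = 0.35125, g' = -1.1324 → β = 0.8102
  β = 0.8102: g = 0.03365, g' = -1.0171 → β = 0.8433
  β = 0.8433: g = -0.00038, g' = -1.0413 → β = 0.8429
Converged at β = 0.8429.
Compositions from xᵢ = zᵢ/(1+β(Kᵢ−1)), yᵢ = Kᵢxᵢ:
  1: x = 0.0976, y = 0.3837
  2: x = 0.0763, y = 0.2900
  3: x = 0.4130, y = 0.1735
  4: x = 0.4130, y = 0.1528

y_4 = 0.1528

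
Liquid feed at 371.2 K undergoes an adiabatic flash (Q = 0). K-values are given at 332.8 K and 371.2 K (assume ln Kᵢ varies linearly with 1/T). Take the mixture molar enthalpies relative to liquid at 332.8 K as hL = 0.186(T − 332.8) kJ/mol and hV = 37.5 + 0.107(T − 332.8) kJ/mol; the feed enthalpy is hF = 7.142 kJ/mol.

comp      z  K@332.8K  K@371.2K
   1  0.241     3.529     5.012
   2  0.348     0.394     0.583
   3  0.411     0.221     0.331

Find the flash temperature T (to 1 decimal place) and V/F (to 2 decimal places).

T = 347.1 K, V/F = 0.12

Adiabatic flash: solve Rachford–Rice at each trial T, then check hF = ψ·hV(T) + (1−ψ)·hL(T).
  T = 332.8 K: K = (3.529, 0.394, 0.221), RR gives ψ = 0.044, H_out = 1.656 kJ/mol
  T = 371.2 K: K = (5.012, 0.583, 0.331), RR gives ψ = 0.243, H_out = 15.512 kJ/mol
  T = 352.0 K: K = (4.246, 0.484, 0.273), RR gives ψ = 0.148, H_out = 8.887 kJ/mol
  T = 342.4 K: K = (3.881, 0.438, 0.247), RR gives ψ = 0.098, H_out = 5.391 kJ/mol
  T = 347.2 K: K = (4.062, 0.461, 0.260), RR gives ψ = 0.123, H_out = 7.162 kJ/mol
  T = 344.8 K: K = (3.971, 0.450, 0.253), RR gives ψ = 0.111, H_out = 6.283 kJ/mol
Linear interpolation between T = 344.8 (H_out = 6.283) and T = 347.2 (H_out = 7.162) on hF = 7.142 gives T ≈ 347.1 K, at which ψ = 0.12.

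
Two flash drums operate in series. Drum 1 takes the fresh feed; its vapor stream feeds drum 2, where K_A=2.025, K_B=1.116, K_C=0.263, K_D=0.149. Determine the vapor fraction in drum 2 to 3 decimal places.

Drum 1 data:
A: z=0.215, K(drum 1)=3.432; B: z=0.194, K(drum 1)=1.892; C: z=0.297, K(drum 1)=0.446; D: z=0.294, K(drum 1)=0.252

V/F (drum 2) = 0.540

Drum 1:
Newton iteration, ψ₁⁰ = 0.5:
  ψ₁ = 0.500: g = -0.2232, g' = -0.927 → ψ₁ = 0.259
  ψ₁ = 0.259: g = -0.0036, g' = -0.958 → ψ₁ = 0.255
Converged at ψ₁ = 0.255.
Drum-1 compositions:
  A: x = 0.133, y = 0.455
  B: x = 0.158, y = 0.299
  C: x = 0.346, y = 0.154
  D: x = 0.363, y = 0.092
Drum-2 feed = drum-1 vapor: z₂ = (0.4552, 0.2989, 0.1543, 0.0916).
Drum 2:
Material balance + equilibrium reduce to Σ zᵢ(Kᵢ−1)/(1+ψ₂(Kᵢ−1)) = 0.
g(0) = ΣzᵢKᵢ − 1 = 0.310 and g(1) = 1 − Σzᵢ/Kᵢ = -0.694, so a root lies in (0, 1).
Newton iteration, ψ₂⁰ = 0.63:
  ψ₂ = 0.630: g = -0.0645, g' = -0.780 → ψ₂ = 0.547
  ψ₂ = 0.547: g = -0.0050, g' = -0.668 → ψ₂ = 0.540
Converged at ψ₂ = 0.540.
  A: x = 0.293, y = 0.593
  B: x = 0.281, y = 0.314
  C: x = 0.256, y = 0.067
  D: x = 0.169, y = 0.025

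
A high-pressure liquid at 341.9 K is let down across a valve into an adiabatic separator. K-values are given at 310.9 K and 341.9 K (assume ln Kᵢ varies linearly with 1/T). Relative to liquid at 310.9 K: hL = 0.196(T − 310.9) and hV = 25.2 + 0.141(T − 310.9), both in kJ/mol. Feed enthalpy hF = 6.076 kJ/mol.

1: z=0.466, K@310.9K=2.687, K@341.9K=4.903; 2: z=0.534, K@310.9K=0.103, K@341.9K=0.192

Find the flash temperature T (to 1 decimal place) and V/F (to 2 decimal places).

Adiabatic flash: solve Rachford–Rice at each trial T, then check hF = ψ·hV(T) + (1−ψ)·hL(T).
  T = 310.9 K: K = (2.687, 0.103), RR gives ψ = 0.203, H_out = 5.115 kJ/mol
  T = 341.9 K: K = (4.903, 0.192), RR gives ψ = 0.440, H_out = 16.412 kJ/mol
  T = 326.4 K: K = (3.682, 0.143), RR gives ψ = 0.344, H_out = 11.425 kJ/mol
  T = 318.6 K: K = (3.154, 0.122), RR gives ψ = 0.283, H_out = 8.512 kJ/mol
  T = 314.8 K: K = (2.917, 0.112), RR gives ψ = 0.246, H_out = 6.919 kJ/mol
  T = 312.9 K: K = (2.803, 0.108), RR gives ψ = 0.226, H_out = 6.065 kJ/mol
Linear interpolation between T = 312.9 (H_out = 6.065) and T = 314.8 (H_out = 6.919) on hF = 6.076 gives T ≈ 312.9 K, at which ψ = 0.23.

T = 312.9 K, V/F = 0.23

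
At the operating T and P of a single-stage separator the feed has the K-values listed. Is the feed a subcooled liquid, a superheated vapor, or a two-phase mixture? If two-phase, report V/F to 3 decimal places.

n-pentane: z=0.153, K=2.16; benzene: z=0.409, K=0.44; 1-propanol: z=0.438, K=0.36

subcooled liquid

ΣzᵢKᵢ = 0.668; Σzᵢ/Kᵢ = 2.217.
Since ΣzᵢKᵢ < 1 the mixture is below its bubble point — single liquid phase.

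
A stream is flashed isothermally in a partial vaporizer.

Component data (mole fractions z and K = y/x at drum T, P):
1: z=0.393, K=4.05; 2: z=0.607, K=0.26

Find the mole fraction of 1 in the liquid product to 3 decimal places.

Material balance + equilibrium reduce to Σ zᵢ(Kᵢ−1)/(1+ψ(Kᵢ−1)) = 0.
g(0) = ΣzᵢKᵢ − 1 = 0.749 and g(1) = 1 − Σzᵢ/Kᵢ = -1.432, so a root lies in (0, 1).
Binary case is linear: z₁(K₁−1)(1+ψ(K₂−1)) + z₂(K₂−1)(1+ψ(K₁−1)) = 0
⇒ ψ = [z₁(K₁−1)+z₂(K₂−1)] / [−(K₁−1)(K₂−1)] = 0.7495/2.2570 = 0.332
Compositions from xᵢ = zᵢ/(1+ψ(Kᵢ−1)), yᵢ = Kᵢxᵢ:
  1: x = 0.195, y = 0.791
  2: x = 0.805, y = 0.209

x_1 = 0.195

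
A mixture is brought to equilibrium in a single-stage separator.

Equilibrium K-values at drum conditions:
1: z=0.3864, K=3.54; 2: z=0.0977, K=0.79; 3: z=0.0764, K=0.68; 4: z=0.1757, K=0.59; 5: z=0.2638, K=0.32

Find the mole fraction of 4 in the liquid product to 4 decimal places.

Rachford–Rice: g(V/F) = Σ zᵢ(Kᵢ−1)/(1+V/F(Kᵢ−1)) = 0.
g(0) = ΣzᵢKᵢ − 1 = 0.6851 and g(1) = 1 − Σzᵢ/Kᵢ = -0.4673, so a root lies in (0, 1).
Newton–Raphson from V/F = 0.5:
  V/F = 0.5000: g = 0.01792, g' = -0.8270 → V/F = 0.5217
  V/F = 0.5217: g = 0.00010, g' = -0.8186 → V/F = 0.5218
Converged at V/F = 0.5218.
Compositions from xᵢ = zᵢ/(1+V/F(Kᵢ−1)), yᵢ = Kᵢxᵢ:
  1: x = 0.1662, y = 0.5882
  2: x = 0.1097, y = 0.0867
  3: x = 0.0917, y = 0.0624
  4: x = 0.2235, y = 0.1319
  5: x = 0.4089, y = 0.1308

x_4 = 0.2235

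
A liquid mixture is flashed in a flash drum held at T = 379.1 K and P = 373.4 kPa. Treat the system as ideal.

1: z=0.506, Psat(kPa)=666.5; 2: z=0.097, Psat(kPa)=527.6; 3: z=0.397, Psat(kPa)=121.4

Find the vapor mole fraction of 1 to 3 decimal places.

Raoult's law: Kᵢ = Pᵢˢᵃᵗ/P = Pᵢˢᵃᵗ/373.4.
  K_1 = 666.5/373.4 = 1.78495, K_2 = 527.6/373.4 = 1.41296, K_3 = 121.4/373.4 = 0.32512
Newton iteration, β⁰ = 0.5:
  β = 0.500: g = -0.0859, g' = -0.584 → β = 0.353
  β = 0.353: g = -0.0057, g' = -0.515 → β = 0.342
Converged at β = 0.342.
Compositions from xᵢ = zᵢ/(1+β(Kᵢ−1)), yᵢ = Kᵢxᵢ:
  1: x = 0.399, y = 0.712
  2: x = 0.085, y = 0.120
  3: x = 0.516, y = 0.168

y_1 = 0.712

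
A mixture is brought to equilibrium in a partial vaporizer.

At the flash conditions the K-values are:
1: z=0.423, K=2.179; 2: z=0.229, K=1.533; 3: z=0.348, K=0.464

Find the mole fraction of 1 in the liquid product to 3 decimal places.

x_1 = 0.214

Rachford–Rice: g(ψ) = Σ zᵢ(Kᵢ−1)/(1+ψ(Kᵢ−1)) = 0.
Feasibility: ΣzᵢKᵢ = 1.434, Σzᵢ/Kᵢ = 1.094 — both > 1, two phases present.
Newton–Raphson from ψ = 0.61:
  ψ = 0.610: g = 0.1051, g' = -0.457 → ψ = 0.840
  ψ = 0.840: g = -0.0044, g' = -0.510 → ψ = 0.831
Converged at ψ = 0.831.
Compositions from xᵢ = zᵢ/(1+ψ(Kᵢ−1)), yᵢ = Kᵢxᵢ:
  1: x = 0.214, y = 0.465
  2: x = 0.159, y = 0.243
  3: x = 0.628, y = 0.291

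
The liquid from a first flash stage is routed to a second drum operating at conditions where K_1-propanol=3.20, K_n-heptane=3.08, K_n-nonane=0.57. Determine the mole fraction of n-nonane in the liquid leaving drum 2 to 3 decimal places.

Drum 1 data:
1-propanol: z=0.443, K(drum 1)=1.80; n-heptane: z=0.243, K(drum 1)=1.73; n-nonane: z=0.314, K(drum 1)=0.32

Drum 1:
Rachford–Rice: g(ψ₁) = Σ zᵢ(Kᵢ−1)/(1+ψ₁(Kᵢ−1)) = 0.
Feasibility: ΣzᵢKᵢ = 1.318, Σzᵢ/Kᵢ = 1.368 — both > 1, two phases present.
Newton iteration, ψ₁⁰ = 0.34:
  ψ₁ = 0.340: g = 0.1430, g' = -0.504 → ψ₁ = 0.624
  ψ₁ = 0.624: g = -0.0125, g' = -0.625 → ψ₁ = 0.604
Converged at ψ₁ = 0.604.
Drum-1 compositions:
  1-propanol: x = 0.299, y = 0.538
  n-heptane: x = 0.169, y = 0.292
  n-nonane: x = 0.533, y = 0.170
Drum-2 feed = drum-1 liquid: z₂ = (0.2988, 0.1687, 0.5326).
Drum 2:
Let ψ₂ = V/F and solve Σ zᵢ(Kᵢ−1)/(1+ψ₂(Kᵢ−1)) = 0.
Check two-phase: ΣzᵢKᵢ = 1.779 > 1 and Σzᵢ/Kᵢ = 1.082 > 1, so g(0) = 0.779 > 0 and g(1) = -0.082 < 0.
Newton iteration, ψ₂⁰ = 0.53:
  ψ₂ = 0.530: g = 0.1737, g' = -0.638 → ψ₂ = 0.802
  ψ₂ = 0.802: g = 0.0197, g' = -0.521 → ψ₂ = 0.840
Converged at ψ₂ = 0.840.
  1-propanol: x = 0.105, y = 0.336
  n-heptane: x = 0.061, y = 0.189
  n-nonane: x = 0.834, y = 0.475

x_n-nonane (drum 2) = 0.834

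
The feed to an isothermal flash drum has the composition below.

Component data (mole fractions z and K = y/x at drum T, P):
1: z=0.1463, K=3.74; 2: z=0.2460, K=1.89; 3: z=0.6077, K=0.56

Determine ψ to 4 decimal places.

Rachford–Rice: g(ψ) = Σ zᵢ(Kᵢ−1)/(1+ψ(Kᵢ−1)) = 0.
Feasibility: ΣzᵢKᵢ = 1.3524, Σzᵢ/Kᵢ = 1.2545 — both > 1, two phases present.
Newton–Raphson from ψ = 0.61:
  ψ = 0.6100: g = -0.07353, g' = -0.4556 → ψ = 0.4486
  ψ = 0.4486: g = 0.00314, g' = -0.5032 → ψ = 0.4549
Converged at ψ = 0.4549.

ψ = 0.4549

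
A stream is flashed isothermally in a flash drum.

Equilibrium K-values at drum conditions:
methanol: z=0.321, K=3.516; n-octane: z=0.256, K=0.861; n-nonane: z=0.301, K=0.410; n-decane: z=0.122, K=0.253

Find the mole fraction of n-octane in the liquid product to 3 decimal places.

x_n-octane = 0.271

Let ψ = V/F and solve Σ zᵢ(Kᵢ−1)/(1+ψ(Kᵢ−1)) = 0.
g(0) = ΣzᵢKᵢ − 1 = 0.503 and g(1) = 1 − Σzᵢ/Kᵢ = -0.605, so a root lies in (0, 1).
Newton iteration, ψ⁰ = 0.5:
  ψ = 0.500: g = -0.0779, g' = -0.789 → ψ = 0.401
  ψ = 0.401: g = 0.0015, g' = -0.827 → ψ = 0.403
Converged at ψ = 0.403.
Compositions from xᵢ = zᵢ/(1+ψ(Kᵢ−1)), yᵢ = Kᵢxᵢ:
  methanol: x = 0.159, y = 0.560
  n-octane: x = 0.271, y = 0.233
  n-nonane: x = 0.395, y = 0.162
  n-decane: x = 0.175, y = 0.044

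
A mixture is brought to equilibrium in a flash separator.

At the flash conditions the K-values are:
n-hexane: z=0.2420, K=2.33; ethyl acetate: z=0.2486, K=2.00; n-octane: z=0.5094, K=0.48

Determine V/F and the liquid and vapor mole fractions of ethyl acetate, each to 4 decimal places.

V/F = 0.5021, x_ethyl acetate = 0.1655, y_ethyl acetate = 0.3310

Material balance + equilibrium reduce to Σ zᵢ(Kᵢ−1)/(1+V/F(Kᵢ−1)) = 0.
Feasibility: ΣzᵢKᵢ = 1.3056, Σzᵢ/Kᵢ = 1.2894 — both > 1, two phases present.
Newton–Raphson from V/F = 0.39:
  V/F = 0.3900: g = 0.05851, g' = -0.5310 → V/F = 0.5002
  V/F = 0.5002: g = 0.00099, g' = -0.5164 → V/F = 0.5021
Converged at V/F = 0.5021.
Compositions from xᵢ = zᵢ/(1+V/F(Kᵢ−1)), yᵢ = Kᵢxᵢ:
  n-hexane: x = 0.1451, y = 0.3381
  ethyl acetate: x = 0.1655, y = 0.3310
  n-octane: x = 0.6894, y = 0.3309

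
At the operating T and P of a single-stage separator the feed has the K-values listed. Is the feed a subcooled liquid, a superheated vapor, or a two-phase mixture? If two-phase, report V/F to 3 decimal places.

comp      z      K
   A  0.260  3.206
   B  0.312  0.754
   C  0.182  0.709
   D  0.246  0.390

two-phase, V/F = 0.333

ΣzᵢKᵢ = 1.294; Σzᵢ/Kᵢ = 1.382.
Both exceed 1, so a two-phase solution exists.
Material balance + equilibrium reduce to Σ zᵢ(Kᵢ−1)/(1+ψ(Kᵢ−1)) = 0.
Newton iteration, ψ⁰ = 0.48:
  ψ = 0.480: g = -0.0822, g' = -0.527 → ψ = 0.324
  ψ = 0.324: g = 0.0056, g' = -0.614 → ψ = 0.333
Converged at ψ = 0.333.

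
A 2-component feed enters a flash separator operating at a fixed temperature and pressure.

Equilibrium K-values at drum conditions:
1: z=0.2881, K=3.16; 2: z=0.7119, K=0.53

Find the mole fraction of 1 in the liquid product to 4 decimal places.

x_1 = 0.1787

Rachford–Rice: g(V/F) = Σ zᵢ(Kᵢ−1)/(1+V/F(Kᵢ−1)) = 0.
Feasibility: ΣzᵢKᵢ = 1.2877, Σzᵢ/Kᵢ = 1.4344 — both > 1, two phases present.
Newton iteration, V/F⁰ = 0.5:
  V/F = 0.5000: g = -0.13820, g' = -0.5794 → V/F = 0.2615
  V/F = 0.2615: g = 0.01621, g' = -0.7534 → V/F = 0.2830
  V/F = 0.2830: g = 0.00029, g' = -0.7270 → V/F = 0.2834
Converged at V/F = 0.2834.
Compositions from xᵢ = zᵢ/(1+V/F(Kᵢ−1)), yᵢ = Kᵢxᵢ:
  1: x = 0.1787, y = 0.5647
  2: x = 0.8213, y = 0.4353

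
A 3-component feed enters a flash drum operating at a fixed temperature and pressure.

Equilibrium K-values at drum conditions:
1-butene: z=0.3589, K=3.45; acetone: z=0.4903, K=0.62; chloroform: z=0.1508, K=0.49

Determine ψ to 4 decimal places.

ψ = 0.6070

Rachford–Rice: g(ψ) = Σ zᵢ(Kᵢ−1)/(1+ψ(Kᵢ−1)) = 0.
Check two-phase: ΣzᵢKᵢ = 1.6161 > 1 and Σzᵢ/Kᵢ = 1.2026 > 1, so g(0) = 0.6161 > 0 and g(1) = -0.2026 < 0.
Iterate (Newton) starting at ψ = 0.5:
  ψ = 0.5000: g = 0.06194, g' = -0.6137 → ψ = 0.6009
  ψ = 0.6009: g = 0.00332, g' = -0.5529 → ψ = 0.6069
  ψ = 0.6069: g = 0.00001, g' = -0.5502 → ψ = 0.6070
Converged at ψ = 0.6070.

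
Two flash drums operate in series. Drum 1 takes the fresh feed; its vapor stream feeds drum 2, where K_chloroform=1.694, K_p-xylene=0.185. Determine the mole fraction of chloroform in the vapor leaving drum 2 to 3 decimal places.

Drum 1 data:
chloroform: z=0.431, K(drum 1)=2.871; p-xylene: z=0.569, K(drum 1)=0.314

y_chloroform (drum 2) = 0.915

Drum 1:
Let ψ₁ = V/F and solve Σ zᵢ(Kᵢ−1)/(1+ψ₁(Kᵢ−1)) = 0.
Check two-phase: ΣzᵢKᵢ = 1.416 > 1 and Σzᵢ/Kᵢ = 1.962 > 1, so g(0) = 0.416 > 0 and g(1) = -0.962 < 0.
Binary case is linear: z₁(K₁−1)(1+ψ₁(K₂−1)) + z₂(K₂−1)(1+ψ₁(K₁−1)) = 0
⇒ ψ₁ = [z₁(K₁−1)+z₂(K₂−1)] / [−(K₁−1)(K₂−1)] = 0.4161/1.2835 = 0.324
Drum-1 compositions:
  chloroform: x = 0.268, y = 0.770
  p-xylene: x = 0.732, y = 0.230
Drum-2 feed = drum-1 vapor: z₂ = (0.7702, 0.2298).
Drum 2:
Material balance + equilibrium reduce to Σ zᵢ(Kᵢ−1)/(1+ψ₂(Kᵢ−1)) = 0.
Feasibility: ΣzᵢKᵢ = 1.347, Σzᵢ/Kᵢ = 1.697 — both > 1, two phases present.
Newton–Raphson from ψ₂ = 0.52:
  ψ₂ = 0.520: g = 0.0678, g' = -0.660 → ψ₂ = 0.623
  ψ₂ = 0.623: g = -0.0070, g' = -0.810 → ψ₂ = 0.614
Converged at ψ₂ = 0.614.
  chloroform: x = 0.540, y = 0.915
  p-xylene: x = 0.460, y = 0.085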